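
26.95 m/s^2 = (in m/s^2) 26.95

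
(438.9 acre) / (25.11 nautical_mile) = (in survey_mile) 0.02373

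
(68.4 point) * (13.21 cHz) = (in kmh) 0.01148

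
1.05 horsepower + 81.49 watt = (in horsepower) 1.159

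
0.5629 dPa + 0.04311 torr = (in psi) 0.0008418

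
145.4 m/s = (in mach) 0.427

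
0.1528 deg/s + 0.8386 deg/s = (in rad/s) 0.0173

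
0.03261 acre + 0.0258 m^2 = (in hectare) 0.0132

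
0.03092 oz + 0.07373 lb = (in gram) 34.32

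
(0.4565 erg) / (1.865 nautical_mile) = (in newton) 1.322e-11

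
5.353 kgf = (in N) 52.49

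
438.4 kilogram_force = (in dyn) 4.299e+08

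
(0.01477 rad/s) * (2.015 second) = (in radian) 0.02976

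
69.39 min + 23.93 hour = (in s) 9.031e+04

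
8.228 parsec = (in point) 7.197e+20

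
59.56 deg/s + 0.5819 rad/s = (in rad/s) 1.621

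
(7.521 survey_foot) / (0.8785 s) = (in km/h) 9.394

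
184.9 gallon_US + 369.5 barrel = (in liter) 5.945e+04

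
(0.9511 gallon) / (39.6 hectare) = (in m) 9.092e-09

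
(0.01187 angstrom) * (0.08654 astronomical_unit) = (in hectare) 1.537e-06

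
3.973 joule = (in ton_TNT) 9.496e-10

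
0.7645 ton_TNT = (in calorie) 7.645e+08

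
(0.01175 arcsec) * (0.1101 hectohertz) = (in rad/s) 6.272e-07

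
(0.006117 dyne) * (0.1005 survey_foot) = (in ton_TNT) 4.478e-19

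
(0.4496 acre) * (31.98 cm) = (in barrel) 3660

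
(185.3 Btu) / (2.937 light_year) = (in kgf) 7.175e-13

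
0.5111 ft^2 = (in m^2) 0.04748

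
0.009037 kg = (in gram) 9.037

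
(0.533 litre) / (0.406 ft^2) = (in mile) 8.781e-06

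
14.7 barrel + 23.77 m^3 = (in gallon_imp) 5743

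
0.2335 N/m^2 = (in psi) 3.387e-05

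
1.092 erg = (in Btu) 1.035e-10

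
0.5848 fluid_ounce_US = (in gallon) 0.004569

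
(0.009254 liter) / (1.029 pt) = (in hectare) 2.549e-06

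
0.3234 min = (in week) 3.208e-05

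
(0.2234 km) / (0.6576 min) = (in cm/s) 566.2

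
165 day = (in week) 23.57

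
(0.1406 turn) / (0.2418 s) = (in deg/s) 209.3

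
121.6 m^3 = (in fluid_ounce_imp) 4.28e+06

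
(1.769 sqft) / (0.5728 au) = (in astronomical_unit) 1.282e-23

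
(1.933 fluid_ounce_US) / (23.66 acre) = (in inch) 2.351e-08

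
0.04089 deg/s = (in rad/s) 0.0007137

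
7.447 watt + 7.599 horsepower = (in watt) 5674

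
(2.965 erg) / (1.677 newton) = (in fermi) 1.768e+08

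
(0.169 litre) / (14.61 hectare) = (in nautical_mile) 6.246e-13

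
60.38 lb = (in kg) 27.39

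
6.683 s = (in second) 6.683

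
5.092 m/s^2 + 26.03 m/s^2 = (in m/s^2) 31.12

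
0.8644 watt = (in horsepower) 0.001159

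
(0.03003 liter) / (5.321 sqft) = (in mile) 3.775e-08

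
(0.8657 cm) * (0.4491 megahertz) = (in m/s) 3888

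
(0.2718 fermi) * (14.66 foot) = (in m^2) 1.215e-15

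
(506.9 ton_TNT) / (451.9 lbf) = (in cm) 1.055e+11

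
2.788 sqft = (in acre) 6.4e-05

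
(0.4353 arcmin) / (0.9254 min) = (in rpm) 2.178e-05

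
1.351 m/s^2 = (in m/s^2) 1.351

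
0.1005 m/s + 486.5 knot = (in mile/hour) 560.1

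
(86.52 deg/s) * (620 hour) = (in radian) 3.37e+06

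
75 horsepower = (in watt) 5.593e+04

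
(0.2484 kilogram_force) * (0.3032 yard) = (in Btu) 0.0006401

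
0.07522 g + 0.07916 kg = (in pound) 0.1747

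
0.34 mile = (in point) 1.551e+06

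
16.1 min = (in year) 3.063e-05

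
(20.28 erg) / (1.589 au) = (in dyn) 8.531e-13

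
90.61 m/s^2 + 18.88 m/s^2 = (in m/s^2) 109.5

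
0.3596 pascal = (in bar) 3.596e-06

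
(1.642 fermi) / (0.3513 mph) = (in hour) 2.904e-18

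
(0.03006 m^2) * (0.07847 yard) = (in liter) 2.157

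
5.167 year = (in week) 269.4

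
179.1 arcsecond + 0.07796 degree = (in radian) 0.002229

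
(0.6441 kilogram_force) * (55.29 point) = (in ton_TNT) 2.945e-11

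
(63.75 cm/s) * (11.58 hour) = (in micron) 2.658e+10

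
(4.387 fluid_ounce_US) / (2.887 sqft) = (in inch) 0.01904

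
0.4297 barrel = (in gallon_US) 18.05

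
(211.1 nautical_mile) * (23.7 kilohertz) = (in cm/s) 9.266e+11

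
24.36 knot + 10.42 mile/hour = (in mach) 0.05048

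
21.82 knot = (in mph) 25.11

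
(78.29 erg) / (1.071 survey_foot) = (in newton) 2.398e-05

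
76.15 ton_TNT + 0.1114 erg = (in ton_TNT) 76.15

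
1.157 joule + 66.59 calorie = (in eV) 1.746e+21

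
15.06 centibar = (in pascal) 1.506e+04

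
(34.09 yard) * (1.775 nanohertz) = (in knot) 1.076e-07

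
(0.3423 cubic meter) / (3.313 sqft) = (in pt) 3152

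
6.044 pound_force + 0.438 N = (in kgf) 2.786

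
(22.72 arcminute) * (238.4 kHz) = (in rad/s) 1576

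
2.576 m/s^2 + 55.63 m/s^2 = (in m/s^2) 58.21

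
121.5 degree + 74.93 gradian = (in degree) 188.9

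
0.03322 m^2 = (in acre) 8.209e-06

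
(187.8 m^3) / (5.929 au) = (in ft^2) 2.279e-09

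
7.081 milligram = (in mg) 7.081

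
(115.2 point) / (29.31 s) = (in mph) 0.003102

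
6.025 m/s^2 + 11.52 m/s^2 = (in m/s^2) 17.55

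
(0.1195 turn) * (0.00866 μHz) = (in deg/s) 3.726e-07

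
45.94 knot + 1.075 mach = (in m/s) 389.7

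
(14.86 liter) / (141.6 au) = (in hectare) 7.015e-20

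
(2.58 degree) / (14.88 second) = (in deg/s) 0.1734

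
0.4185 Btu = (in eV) 2.756e+21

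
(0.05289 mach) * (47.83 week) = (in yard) 5.697e+08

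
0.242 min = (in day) 0.0001681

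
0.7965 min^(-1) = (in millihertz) 13.28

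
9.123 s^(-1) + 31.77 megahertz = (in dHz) 3.177e+08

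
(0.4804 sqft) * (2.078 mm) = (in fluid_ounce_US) 3.136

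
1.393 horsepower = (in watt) 1039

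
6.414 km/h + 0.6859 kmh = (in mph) 4.412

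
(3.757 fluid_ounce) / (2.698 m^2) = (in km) 4.118e-08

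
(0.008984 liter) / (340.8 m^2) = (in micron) 0.02636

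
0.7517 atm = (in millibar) 761.7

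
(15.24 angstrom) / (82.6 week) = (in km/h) 1.098e-16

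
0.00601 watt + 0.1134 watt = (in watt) 0.1194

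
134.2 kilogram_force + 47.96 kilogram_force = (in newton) 1786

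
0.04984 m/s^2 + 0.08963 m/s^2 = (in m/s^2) 0.1395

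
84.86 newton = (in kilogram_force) 8.653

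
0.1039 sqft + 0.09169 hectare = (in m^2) 916.9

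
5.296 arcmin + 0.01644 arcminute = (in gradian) 0.09838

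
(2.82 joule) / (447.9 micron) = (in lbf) 1415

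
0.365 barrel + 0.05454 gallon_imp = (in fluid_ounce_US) 1971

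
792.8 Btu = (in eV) 5.221e+24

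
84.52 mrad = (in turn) 0.01345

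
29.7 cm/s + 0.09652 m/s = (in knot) 0.7649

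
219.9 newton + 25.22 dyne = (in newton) 219.9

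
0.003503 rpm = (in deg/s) 0.02102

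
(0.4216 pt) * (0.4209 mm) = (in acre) 1.547e-11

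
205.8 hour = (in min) 1.235e+04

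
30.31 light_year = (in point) 8.128e+20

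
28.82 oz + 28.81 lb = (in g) 1.389e+04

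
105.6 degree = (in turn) 0.2933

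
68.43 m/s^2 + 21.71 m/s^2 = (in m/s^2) 90.14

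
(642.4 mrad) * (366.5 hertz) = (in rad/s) 235.4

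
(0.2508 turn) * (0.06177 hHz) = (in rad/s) 9.734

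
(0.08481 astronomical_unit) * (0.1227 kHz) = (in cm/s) 1.557e+14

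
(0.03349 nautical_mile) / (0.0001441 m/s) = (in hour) 119.6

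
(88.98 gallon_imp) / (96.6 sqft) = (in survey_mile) 2.801e-05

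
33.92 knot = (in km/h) 62.82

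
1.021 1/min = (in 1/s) 0.01702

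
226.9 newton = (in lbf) 51.01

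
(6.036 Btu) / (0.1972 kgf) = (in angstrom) 3.293e+13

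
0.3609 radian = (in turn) 0.05744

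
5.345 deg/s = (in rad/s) 0.09329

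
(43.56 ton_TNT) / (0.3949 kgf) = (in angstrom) 4.706e+20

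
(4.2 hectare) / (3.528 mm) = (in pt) 3.375e+10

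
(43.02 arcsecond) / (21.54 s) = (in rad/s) 9.683e-06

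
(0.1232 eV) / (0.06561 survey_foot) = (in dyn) 9.87e-14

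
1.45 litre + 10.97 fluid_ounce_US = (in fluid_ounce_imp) 62.45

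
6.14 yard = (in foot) 18.42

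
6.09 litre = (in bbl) 0.0383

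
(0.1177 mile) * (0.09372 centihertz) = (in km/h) 0.6391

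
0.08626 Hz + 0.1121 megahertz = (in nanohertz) 1.121e+14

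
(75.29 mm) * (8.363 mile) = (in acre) 0.2504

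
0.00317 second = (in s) 0.00317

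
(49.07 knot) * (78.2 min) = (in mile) 73.6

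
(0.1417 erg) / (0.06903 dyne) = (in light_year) 2.17e-18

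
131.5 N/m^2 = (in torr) 0.9863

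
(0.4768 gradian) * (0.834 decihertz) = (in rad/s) 0.0006246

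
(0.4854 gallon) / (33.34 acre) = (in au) 9.103e-20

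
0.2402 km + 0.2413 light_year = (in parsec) 0.07398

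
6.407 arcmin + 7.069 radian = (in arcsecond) 1.458e+06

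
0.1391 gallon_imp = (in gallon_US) 0.1671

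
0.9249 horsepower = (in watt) 689.7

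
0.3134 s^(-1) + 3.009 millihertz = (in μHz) 3.164e+05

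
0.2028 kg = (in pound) 0.4471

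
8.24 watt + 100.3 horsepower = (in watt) 7.48e+04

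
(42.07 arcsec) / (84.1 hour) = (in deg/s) 3.86e-08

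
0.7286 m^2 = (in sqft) 7.843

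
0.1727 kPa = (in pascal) 172.7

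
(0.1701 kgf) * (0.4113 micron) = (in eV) 4.282e+12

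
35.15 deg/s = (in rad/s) 0.6135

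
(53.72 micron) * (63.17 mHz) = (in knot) 6.596e-06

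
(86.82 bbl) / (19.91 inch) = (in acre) 0.006745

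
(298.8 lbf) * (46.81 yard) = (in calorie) 1.36e+04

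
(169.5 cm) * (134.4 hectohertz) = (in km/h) 8.201e+04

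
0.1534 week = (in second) 9.278e+04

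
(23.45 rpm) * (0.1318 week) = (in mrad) 1.957e+08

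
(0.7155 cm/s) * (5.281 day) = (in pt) 9.254e+06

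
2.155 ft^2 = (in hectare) 2.002e-05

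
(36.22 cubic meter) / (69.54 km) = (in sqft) 0.005606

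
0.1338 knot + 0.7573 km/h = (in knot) 0.5427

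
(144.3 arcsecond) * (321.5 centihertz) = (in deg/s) 0.1289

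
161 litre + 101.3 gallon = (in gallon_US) 143.8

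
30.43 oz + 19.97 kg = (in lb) 45.93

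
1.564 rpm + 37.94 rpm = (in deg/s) 237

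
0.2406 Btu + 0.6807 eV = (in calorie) 60.67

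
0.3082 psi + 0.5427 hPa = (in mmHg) 16.35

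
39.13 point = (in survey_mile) 8.578e-06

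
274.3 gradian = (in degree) 246.9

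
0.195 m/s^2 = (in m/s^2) 0.195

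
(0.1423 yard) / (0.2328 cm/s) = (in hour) 0.01553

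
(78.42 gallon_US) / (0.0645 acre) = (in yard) 0.001244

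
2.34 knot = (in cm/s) 120.4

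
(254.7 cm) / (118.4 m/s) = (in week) 3.557e-08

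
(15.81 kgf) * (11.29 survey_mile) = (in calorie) 6.733e+05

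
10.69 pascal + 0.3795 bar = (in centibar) 37.96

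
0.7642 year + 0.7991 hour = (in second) 2.41e+07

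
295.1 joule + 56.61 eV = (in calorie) 70.53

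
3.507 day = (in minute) 5050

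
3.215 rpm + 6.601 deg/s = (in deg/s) 25.89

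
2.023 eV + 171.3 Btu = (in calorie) 4.32e+04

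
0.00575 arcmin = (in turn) 2.662e-07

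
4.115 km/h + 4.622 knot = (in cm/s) 352.1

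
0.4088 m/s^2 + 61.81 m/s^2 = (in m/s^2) 62.22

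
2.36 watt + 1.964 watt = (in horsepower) 0.005799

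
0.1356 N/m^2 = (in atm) 1.338e-06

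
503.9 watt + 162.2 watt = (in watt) 666.1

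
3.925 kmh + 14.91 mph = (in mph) 17.35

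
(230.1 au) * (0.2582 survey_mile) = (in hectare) 1.43e+12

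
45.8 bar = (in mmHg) 3.435e+04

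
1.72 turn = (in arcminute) 3.715e+04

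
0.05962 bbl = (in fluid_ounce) 320.5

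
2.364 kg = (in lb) 5.212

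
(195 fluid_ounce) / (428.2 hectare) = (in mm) 1.347e-06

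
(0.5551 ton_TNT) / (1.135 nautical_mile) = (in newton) 1.105e+06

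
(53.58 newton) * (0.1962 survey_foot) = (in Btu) 0.003037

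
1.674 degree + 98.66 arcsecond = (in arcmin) 102.1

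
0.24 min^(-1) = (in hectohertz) 4e-05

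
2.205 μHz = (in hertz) 2.205e-06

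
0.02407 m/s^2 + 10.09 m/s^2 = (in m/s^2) 10.11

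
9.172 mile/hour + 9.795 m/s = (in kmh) 50.02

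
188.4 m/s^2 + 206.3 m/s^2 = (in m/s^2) 394.7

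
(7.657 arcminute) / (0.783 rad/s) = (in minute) 4.741e-05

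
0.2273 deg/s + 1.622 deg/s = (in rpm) 0.3082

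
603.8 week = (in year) 11.58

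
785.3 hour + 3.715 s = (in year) 0.08965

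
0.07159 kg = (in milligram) 7.159e+04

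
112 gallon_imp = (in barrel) 3.203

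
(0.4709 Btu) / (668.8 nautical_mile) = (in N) 0.0004011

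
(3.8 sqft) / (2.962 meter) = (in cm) 11.92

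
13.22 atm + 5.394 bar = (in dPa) 1.879e+07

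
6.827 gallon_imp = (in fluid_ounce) 1049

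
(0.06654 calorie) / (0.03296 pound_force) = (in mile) 0.00118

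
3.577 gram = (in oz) 0.1262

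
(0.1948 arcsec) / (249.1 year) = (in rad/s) 1.202e-16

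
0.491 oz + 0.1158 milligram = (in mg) 1.392e+04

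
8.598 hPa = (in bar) 0.008598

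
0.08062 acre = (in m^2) 326.3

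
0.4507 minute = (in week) 4.471e-05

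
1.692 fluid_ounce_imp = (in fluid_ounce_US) 1.626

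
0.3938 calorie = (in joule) 1.648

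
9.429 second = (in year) 2.99e-07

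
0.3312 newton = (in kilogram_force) 0.03377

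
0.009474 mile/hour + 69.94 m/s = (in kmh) 251.8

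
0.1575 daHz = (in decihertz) 15.75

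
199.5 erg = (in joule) 1.995e-05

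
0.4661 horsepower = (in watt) 347.6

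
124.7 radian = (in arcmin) 4.287e+05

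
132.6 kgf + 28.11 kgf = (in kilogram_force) 160.7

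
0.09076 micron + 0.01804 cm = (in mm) 0.1805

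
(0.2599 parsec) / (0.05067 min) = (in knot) 5.128e+15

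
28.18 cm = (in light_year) 2.979e-17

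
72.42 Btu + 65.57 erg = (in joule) 7.641e+04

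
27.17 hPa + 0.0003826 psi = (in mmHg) 20.4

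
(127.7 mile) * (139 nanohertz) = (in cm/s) 2.857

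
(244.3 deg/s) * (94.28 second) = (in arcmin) 1.382e+06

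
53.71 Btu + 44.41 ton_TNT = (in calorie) 4.441e+10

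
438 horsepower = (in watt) 3.266e+05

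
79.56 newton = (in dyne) 7.956e+06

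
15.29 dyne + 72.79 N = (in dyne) 7.279e+06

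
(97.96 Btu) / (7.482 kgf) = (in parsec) 4.565e-14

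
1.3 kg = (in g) 1300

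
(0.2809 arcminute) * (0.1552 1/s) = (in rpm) 0.0001211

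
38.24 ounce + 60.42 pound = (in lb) 62.81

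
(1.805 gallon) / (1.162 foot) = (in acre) 4.767e-06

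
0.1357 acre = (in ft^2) 5911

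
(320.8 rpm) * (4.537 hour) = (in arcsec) 1.132e+11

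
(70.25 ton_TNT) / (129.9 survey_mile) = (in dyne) 1.406e+11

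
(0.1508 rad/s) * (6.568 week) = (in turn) 9.534e+04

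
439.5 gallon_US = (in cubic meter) 1.664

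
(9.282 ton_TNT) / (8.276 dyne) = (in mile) 2.916e+11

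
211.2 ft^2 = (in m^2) 19.62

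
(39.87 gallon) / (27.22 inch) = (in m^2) 0.2183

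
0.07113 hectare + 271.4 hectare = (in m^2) 2.715e+06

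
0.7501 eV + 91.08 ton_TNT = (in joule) 3.811e+11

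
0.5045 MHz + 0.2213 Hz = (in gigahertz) 0.0005045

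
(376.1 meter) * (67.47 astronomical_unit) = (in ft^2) 4.086e+16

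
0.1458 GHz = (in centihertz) 1.458e+10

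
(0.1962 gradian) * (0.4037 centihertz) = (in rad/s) 1.244e-05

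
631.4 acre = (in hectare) 255.5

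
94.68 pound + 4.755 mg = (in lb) 94.68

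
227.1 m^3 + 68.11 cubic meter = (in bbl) 1857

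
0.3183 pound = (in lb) 0.3183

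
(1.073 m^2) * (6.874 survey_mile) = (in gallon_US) 3.136e+06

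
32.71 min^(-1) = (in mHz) 545.2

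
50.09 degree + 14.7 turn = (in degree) 5342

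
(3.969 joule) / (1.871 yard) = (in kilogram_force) 0.2366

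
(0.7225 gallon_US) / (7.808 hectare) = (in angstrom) 350.3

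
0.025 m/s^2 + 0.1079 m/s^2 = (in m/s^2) 0.1329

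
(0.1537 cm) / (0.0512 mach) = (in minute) 1.469e-06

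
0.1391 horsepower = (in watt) 103.7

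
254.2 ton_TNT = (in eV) 6.638e+30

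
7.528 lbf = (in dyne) 3.349e+06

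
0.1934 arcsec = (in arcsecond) 0.1934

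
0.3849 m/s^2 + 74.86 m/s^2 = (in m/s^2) 75.24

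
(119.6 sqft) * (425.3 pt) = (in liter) 1667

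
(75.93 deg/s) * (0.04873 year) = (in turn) 3.241e+05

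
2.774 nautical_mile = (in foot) 1.686e+04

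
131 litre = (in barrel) 0.824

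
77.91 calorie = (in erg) 3.26e+09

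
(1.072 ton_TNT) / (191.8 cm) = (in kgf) 2.385e+08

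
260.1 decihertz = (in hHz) 0.2601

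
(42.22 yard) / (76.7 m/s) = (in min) 0.008389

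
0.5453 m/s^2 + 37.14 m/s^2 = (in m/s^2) 37.69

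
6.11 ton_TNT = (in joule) 2.556e+10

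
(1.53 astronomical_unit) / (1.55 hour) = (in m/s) 4.102e+07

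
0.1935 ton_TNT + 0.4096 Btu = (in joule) 8.096e+08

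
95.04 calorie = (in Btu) 0.3769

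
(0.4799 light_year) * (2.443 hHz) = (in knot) 2.156e+18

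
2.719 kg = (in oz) 95.91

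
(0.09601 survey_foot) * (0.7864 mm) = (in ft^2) 0.0002477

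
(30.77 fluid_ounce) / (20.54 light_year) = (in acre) 1.157e-24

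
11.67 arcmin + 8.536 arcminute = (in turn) 0.0009355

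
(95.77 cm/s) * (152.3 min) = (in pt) 2.481e+07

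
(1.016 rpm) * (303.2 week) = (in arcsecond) 4.024e+12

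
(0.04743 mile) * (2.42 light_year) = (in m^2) 1.748e+18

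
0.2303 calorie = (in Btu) 0.0009133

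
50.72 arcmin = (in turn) 0.002348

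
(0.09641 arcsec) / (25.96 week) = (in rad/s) 2.977e-14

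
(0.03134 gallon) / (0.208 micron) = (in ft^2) 6139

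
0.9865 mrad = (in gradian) 0.0628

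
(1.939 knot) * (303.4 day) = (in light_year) 2.764e-09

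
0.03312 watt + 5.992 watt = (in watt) 6.025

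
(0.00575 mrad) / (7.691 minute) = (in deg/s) 7.139e-07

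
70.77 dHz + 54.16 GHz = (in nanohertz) 5.416e+19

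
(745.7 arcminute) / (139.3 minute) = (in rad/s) 2.595e-05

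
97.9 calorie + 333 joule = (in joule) 742.6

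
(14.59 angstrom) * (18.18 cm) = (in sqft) 2.855e-09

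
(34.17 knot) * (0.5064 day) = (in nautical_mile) 415.3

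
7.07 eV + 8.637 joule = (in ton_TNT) 2.064e-09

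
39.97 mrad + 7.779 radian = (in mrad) 7819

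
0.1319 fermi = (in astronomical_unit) 8.817e-28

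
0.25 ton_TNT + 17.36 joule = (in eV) 6.529e+27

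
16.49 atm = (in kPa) 1671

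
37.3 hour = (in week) 0.222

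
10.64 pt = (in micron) 3754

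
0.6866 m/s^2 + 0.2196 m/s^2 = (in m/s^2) 0.9062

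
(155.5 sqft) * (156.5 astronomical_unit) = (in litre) 3.382e+17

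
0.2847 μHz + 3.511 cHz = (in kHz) 3.511e-05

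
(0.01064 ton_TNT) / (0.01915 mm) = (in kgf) 2.371e+11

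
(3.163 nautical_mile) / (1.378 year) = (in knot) 0.000262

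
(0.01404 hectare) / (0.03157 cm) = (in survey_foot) 1.459e+06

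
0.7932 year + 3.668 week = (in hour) 7565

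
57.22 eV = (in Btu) 8.689e-21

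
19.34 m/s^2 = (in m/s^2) 19.34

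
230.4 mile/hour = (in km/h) 370.8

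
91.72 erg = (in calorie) 2.192e-06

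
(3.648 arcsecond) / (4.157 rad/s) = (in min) 7.091e-08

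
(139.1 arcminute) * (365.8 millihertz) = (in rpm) 0.1413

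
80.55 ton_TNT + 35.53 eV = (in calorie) 8.055e+10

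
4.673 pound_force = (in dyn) 2.079e+06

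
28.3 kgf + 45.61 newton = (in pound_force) 72.64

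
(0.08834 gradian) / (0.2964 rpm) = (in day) 5.174e-07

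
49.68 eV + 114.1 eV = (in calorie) 6.272e-18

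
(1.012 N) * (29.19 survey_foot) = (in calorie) 2.152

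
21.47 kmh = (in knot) 11.59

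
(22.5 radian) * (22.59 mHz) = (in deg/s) 29.12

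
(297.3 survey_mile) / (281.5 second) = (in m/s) 1700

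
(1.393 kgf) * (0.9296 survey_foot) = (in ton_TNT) 9.251e-10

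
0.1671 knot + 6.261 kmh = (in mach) 0.00536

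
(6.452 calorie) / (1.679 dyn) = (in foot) 5.275e+06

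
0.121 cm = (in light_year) 1.279e-19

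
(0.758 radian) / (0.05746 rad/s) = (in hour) 0.003664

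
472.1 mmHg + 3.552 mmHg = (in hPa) 634.2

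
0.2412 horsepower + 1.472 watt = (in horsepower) 0.2432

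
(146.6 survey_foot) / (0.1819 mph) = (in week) 0.0009086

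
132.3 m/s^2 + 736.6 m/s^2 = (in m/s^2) 868.9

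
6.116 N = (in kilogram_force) 0.6237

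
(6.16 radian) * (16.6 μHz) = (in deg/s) 0.005859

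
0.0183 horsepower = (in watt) 13.65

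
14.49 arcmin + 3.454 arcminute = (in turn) 0.0008307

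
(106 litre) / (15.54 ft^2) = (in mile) 4.562e-05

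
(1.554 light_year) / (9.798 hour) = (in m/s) 4.168e+11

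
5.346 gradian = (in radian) 0.08397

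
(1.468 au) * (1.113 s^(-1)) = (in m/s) 2.444e+11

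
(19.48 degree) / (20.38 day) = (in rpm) 1.844e-06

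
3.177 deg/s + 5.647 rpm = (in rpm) 6.176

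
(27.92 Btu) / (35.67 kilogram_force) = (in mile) 0.05233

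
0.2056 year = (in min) 1.081e+05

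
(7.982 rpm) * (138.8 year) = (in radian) 3.659e+09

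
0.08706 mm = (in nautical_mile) 4.701e-08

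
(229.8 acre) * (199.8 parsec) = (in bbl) 3.606e+25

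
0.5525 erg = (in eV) 3.448e+11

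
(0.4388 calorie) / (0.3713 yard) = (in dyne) 5.408e+05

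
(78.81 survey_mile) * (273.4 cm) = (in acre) 85.69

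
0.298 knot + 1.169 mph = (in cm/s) 67.59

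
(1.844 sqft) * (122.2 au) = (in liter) 3.132e+15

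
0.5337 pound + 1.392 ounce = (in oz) 9.931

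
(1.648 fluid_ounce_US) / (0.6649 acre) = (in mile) 1.125e-11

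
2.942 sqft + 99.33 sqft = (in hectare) 0.0009501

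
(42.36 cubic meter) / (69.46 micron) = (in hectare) 60.98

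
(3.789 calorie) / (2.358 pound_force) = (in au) 1.01e-11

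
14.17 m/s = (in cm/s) 1417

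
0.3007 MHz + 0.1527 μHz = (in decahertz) 3.007e+04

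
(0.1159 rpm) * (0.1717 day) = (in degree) 1.032e+04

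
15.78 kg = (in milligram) 1.578e+07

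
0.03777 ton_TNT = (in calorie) 3.777e+07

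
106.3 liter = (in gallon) 28.08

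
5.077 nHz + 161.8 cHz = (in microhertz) 1.618e+06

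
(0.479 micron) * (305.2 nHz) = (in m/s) 1.462e-13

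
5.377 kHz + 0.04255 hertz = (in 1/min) 3.226e+05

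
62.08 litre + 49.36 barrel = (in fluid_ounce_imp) 2.784e+05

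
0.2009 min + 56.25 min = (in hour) 0.9408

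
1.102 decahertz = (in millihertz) 1.102e+04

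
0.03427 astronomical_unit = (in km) 5.127e+06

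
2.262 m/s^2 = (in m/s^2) 2.262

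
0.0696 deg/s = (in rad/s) 0.001215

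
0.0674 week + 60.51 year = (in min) 3.18e+07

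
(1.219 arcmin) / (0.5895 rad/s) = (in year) 1.907e-11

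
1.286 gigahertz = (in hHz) 1.286e+07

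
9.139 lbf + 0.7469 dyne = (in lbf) 9.139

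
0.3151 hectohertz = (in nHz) 3.151e+10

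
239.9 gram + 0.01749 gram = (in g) 239.9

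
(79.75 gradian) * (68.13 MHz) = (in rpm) 8.15e+08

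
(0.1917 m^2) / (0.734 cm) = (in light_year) 2.761e-15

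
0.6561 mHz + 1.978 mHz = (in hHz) 2.634e-05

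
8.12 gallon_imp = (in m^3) 0.03691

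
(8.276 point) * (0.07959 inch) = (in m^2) 5.902e-06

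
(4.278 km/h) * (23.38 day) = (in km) 2400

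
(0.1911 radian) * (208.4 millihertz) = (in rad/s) 0.03983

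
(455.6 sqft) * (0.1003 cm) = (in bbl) 0.267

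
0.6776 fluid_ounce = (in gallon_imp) 0.004408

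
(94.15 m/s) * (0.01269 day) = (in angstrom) 1.032e+15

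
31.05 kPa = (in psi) 4.503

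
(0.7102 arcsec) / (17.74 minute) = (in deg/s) 1.853e-07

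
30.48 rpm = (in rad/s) 3.192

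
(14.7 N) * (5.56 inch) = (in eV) 1.296e+19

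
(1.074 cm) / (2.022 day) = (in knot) 1.195e-07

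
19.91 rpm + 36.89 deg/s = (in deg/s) 156.3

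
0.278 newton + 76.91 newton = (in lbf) 17.35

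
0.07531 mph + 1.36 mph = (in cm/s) 64.16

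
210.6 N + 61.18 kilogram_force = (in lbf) 182.2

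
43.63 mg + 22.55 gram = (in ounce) 0.797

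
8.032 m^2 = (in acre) 0.001985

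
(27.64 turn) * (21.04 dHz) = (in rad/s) 365.4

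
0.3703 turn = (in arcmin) 7998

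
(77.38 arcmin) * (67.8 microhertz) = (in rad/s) 1.526e-06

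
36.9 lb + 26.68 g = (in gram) 1.676e+04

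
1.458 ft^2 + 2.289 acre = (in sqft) 9.971e+04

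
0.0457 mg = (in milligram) 0.0457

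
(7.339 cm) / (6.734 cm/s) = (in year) 3.456e-08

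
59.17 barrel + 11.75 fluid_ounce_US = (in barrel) 59.17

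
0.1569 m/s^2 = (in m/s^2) 0.1569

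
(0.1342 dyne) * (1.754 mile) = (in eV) 2.364e+16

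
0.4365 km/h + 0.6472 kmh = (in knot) 0.5852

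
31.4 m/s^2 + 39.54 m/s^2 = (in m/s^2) 70.94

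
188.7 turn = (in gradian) 7.548e+04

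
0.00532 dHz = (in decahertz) 5.32e-05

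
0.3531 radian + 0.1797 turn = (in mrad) 1482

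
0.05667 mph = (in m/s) 0.02533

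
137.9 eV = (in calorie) 5.281e-18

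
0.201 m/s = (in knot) 0.3907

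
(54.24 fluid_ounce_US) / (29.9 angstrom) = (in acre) 132.6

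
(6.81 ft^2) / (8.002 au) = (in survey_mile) 3.284e-16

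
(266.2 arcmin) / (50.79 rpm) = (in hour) 4.044e-06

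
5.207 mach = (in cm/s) 1.773e+05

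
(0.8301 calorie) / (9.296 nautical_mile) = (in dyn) 20.17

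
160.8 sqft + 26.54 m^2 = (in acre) 0.01025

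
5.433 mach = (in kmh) 6660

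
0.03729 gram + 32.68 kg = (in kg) 32.68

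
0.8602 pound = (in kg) 0.3902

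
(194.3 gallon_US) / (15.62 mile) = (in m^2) 2.926e-05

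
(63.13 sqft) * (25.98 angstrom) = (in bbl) 9.584e-08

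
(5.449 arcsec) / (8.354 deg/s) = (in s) 0.0001812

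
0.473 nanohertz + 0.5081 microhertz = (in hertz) 5.086e-07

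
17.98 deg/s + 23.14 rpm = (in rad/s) 2.737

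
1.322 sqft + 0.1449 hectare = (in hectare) 0.1449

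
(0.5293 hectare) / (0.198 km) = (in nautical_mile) 0.01443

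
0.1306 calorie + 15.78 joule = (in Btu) 0.01547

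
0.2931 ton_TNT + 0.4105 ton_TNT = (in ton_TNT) 0.7036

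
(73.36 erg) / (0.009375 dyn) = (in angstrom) 7.825e+11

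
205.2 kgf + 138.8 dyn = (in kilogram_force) 205.2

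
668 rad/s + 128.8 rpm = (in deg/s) 3.905e+04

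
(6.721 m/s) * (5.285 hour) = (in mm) 1.279e+08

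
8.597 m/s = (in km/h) 30.95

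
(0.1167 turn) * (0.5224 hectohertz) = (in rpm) 365.8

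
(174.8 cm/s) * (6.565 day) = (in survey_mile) 616.1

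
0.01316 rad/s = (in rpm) 0.1257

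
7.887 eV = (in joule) 1.264e-18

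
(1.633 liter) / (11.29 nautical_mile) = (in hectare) 7.81e-12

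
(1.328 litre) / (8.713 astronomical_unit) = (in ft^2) 1.097e-14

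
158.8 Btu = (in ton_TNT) 4.004e-05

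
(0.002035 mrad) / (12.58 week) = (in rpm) 2.554e-12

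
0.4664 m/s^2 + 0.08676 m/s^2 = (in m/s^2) 0.5532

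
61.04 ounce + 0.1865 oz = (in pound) 3.827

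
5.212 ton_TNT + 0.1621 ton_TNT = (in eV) 1.403e+29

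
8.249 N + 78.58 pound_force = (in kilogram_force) 36.48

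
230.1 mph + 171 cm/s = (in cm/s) 1.046e+04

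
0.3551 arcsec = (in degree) 9.864e-05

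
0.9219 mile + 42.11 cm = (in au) 9.92e-09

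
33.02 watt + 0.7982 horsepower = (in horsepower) 0.8425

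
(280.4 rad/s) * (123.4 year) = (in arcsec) 2.251e+17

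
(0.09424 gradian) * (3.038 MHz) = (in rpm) 4.295e+04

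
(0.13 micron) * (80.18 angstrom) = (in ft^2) 1.122e-14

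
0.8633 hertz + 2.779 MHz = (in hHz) 2.779e+04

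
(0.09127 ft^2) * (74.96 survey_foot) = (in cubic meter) 0.1937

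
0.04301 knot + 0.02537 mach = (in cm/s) 866.1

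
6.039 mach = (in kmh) 7403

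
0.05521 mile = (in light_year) 9.392e-15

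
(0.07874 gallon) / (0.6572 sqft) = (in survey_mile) 3.033e-06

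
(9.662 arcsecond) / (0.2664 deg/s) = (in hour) 2.799e-06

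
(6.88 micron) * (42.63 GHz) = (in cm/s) 2.933e+07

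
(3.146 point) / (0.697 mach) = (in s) 4.676e-06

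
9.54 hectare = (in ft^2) 1.027e+06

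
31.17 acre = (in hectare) 12.61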